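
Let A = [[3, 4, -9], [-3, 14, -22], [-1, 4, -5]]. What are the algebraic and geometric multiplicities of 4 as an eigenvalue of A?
The characteristic polynomial is (x - 4)^3, so the factor x - 4 appears with exponent 3: the algebraic multiplicity is 3.

rank(A - 4I) = 2, so the eigenspace has dimension 3 - 2 = 1: the geometric multiplicity is 1.

Since 1 < 3, A is not diagonalizable.

algebraic multiplicity 3, geometric multiplicity 1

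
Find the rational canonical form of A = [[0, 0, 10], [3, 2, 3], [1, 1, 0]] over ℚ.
The invariant factors of A (the non-unit diagonal entries of the Smith normal form of xI - A over ℚ[x]) are (x - 5)(x + 1)(x + 2), each dividing the next. The characteristic polynomial is their product, (x - 5)(x + 1)(x + 2).

The rational canonical form is the block-diagonal matrix of companion matrices C(f_i):
R = [[0, 0, 10], [1, 0, 13], [0, 1, 2]].

R = [[0, 0, 10], [1, 0, 13], [0, 1, 2]]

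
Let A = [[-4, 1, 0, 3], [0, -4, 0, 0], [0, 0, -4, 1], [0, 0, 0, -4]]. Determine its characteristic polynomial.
xI - A = [[x + 4, -1, 0, -3], [0, x + 4, 0, 0], [0, 0, x + 4, -1], [0, 0, 0, x + 4]].

Expanding det(xI - A) along the first row:
det(xI - A) = + (x + 4)·det([[x + 4, 0, 0], [0, x + 4, -1], [0, 0, x + 4]]) - (-1)·det([[0, 0, 0], [0, x + 4, -1], [0, 0, x + 4]]) + (0)·det([[0, x + 4, 0], [0, 0, -1], [0, 0, x + 4]]) - (-3)·det([[0, x + 4, 0], [0, 0, x + 4], [0, 0, 0]]).

Evaluating gives χ_A(x) = x^4 + 16x^3 + 96x^2 + 256x + 256 = (x + 4)^4.

χ_A(x) = (x + 4)^4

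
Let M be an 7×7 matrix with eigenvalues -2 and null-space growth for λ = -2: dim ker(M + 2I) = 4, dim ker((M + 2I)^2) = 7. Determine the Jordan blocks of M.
λ = -2: successive nullity increments [4, 3] count blocks of size ≥ k; block sizes are [2, 2, 2, 1].

Jordan blocks: (-2, 2), (-2, 2), (-2, 2), (-2, 1)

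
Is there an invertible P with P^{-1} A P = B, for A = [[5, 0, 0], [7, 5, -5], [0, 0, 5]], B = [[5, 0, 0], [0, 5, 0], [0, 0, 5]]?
No.

Both have characteristic polynomial (x - 5)^3, but the minimal polynomial of A is (x - 5)^2 while the minimal polynomial of B is x - 5. The minimal polynomial is a similarity invariant, so A and B are not similar.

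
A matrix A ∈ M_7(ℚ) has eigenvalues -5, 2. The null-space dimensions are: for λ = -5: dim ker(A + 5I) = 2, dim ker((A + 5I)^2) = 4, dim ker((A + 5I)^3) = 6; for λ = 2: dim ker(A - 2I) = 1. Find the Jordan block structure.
Jordan blocks: (-5, 3), (-5, 3), (2, 1)

λ = -5: successive nullity increments [2, 2, 2] count blocks of size ≥ k; block sizes are [3, 3].
λ = 2: successive nullity increments [1] count blocks of size ≥ k; block sizes are [1].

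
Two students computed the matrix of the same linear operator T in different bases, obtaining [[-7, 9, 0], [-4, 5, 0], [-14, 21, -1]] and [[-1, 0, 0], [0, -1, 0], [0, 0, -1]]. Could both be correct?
No.

Both have characteristic polynomial (x + 1)^3, but the minimal polynomial of A is (x + 1)^2 while the minimal polynomial of B is x + 1. The minimal polynomial is a similarity invariant, so A and B are not similar.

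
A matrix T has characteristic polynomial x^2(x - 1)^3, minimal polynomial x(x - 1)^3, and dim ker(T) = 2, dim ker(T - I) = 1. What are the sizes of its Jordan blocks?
λ = 0: algebraic multiplicity 2 (exponent in χ_T), largest block size 1 (exponent in m_T), 2 blocks (geometric multiplicity). These force block sizes [1, 1].
λ = 1: algebraic multiplicity 3 (exponent in χ_T), largest block size 3 (exponent in m_T), 1 block (geometric multiplicity). This forces block sizes [3].

Jordan blocks: (0, 1), (0, 1), (1, 3)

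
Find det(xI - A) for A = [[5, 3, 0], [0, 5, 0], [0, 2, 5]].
xI - A = [[x - 5, -3, 0], [0, x - 5, 0], [0, -2, x - 5]].

Expanding det(xI - A) along the first row:
det(xI - A) = + (x - 5)·det([[x - 5, 0], [-2, x - 5]]) - (-3)·det([[0, 0], [0, x - 5]]) + (0)·det([[0, x - 5], [0, -2]]).

Evaluating gives χ_A(x) = x^3 - 15x^2 + 75x - 125 = (x - 5)^3.

χ_A(x) = (x - 5)^3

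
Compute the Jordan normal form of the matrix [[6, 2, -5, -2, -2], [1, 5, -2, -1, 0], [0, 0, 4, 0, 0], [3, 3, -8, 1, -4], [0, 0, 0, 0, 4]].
J = [[4, 1, 0, 0, 0], [0, 4, 1, 0, 0], [0, 0, 4, 0, 0], [0, 0, 0, 4, 0], [0, 0, 0, 0, 4]]

The characteristic polynomial is det(xI - A) = (x - 4)^5, so the eigenvalues are 4 (algebraic multiplicity 5).

For λ = 4: rank(A - 4I) = 2, rank((A - 4I)^2) = 1, rank((A - 4I)^3) = 0. The eigenspace has dimension 5 - 2 = 3, so there are 3 Jordan blocks; the rank sequence gives block sizes [3, 1, 1].

Assembling the blocks gives the Jordan form J above.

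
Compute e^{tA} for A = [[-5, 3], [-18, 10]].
A has Jordan form J = [[1, 0], [0, 4]] with A = PJP^{-1}, so e^{tA} = P e^{tJ} P^{-1}.

For a Jordan block J_k(λ), e^{tJ_k(λ)} = e^{λt} · (I + tN + t^2 N^2/2! + ... + t^{k-1} N^{k-1}/(k-1)!) where N is the nilpotent superdiagonal part.

Assembling the blocks and conjugating back gives the entries of e^{tA} as shown above.

e^{tA} = [[(3 - 2*e^{3*t})*e^{t}, e^{4*t} - e^{t}], [6*(1 - e^{3*t})*e^{t}, (3*e^{3*t} - 2)*e^{t}]]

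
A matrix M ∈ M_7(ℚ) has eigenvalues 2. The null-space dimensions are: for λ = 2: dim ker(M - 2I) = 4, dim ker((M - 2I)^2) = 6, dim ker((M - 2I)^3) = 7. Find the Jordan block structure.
Jordan blocks: (2, 3), (2, 2), (2, 1), (2, 1)

λ = 2: successive nullity increments [4, 2, 1] count blocks of size ≥ k; block sizes are [3, 2, 1, 1].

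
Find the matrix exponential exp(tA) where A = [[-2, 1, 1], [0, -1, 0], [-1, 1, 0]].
e^{tA} = [[(1 - t)*e^{-t}, t*e^{-t}, t*e^{-t}], [0, e^{-t}, 0], [-t*e^{-t}, t*e^{-t}, (t + 1)*e^{-t}]]

A has Jordan form J = [[-1, 1, 0], [0, -1, 0], [0, 0, -1]] with A = PJP^{-1}, so e^{tA} = P e^{tJ} P^{-1}.

For a Jordan block J_k(λ), e^{tJ_k(λ)} = e^{λt} · (I + tN + t^2 N^2/2! + ... + t^{k-1} N^{k-1}/(k-1)!) where N is the nilpotent superdiagonal part.

Assembling the blocks and conjugating back gives the entries of e^{tA} as shown above.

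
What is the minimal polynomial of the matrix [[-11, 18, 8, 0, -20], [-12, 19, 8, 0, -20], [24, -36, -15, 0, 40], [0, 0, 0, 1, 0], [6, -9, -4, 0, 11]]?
The characteristic polynomial factors as (x - 1)^5. The minimal polynomial is ∏(x - λ)^{k_λ} where k_λ is the size of the largest Jordan block at λ.

For λ = 1: rank(A - I) = 1, and the largest Jordan block has size 2 (the smallest k with rank((A - I)^k) = rank((A - I)^(k+1))).

So m_A(x) = (x - 1)^2.

m_A(x) = (x - 1)^2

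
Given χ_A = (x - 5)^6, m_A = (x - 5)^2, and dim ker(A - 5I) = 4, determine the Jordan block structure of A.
λ = 5: algebraic multiplicity 6 (exponent in χ_A), largest block size 2 (exponent in m_A), 4 blocks (geometric multiplicity). These force block sizes [2, 2, 1, 1].

Jordan blocks: (5, 2), (5, 2), (5, 1), (5, 1)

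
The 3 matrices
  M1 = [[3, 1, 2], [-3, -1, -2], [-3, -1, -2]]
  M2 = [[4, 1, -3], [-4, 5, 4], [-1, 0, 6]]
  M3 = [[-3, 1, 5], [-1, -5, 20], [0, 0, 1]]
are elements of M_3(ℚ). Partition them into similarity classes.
3 classes: {M1}, {M2}, {M3}

Characteristic polynomials: χ_{M1} = x^3, χ_{M2} = (x - 5)^3, χ_{M3} = (x - 1)(x + 4)^2.

{M1}: invariant factors x, x^2.

{M2}: invariant factors (x - 5)^3.

{M3}: invariant factors (x - 1)(x + 4)^2.

Matrices are similar if and only if their invariant-factor lists agree; the partition into similarity classes is {M1}, {M2}, {M3}.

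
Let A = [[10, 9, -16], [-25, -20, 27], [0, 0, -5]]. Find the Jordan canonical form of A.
J = [[-5, 1, 0], [0, -5, 1], [0, 0, -5]]

The characteristic polynomial is det(xI - A) = (x + 5)^3, so the eigenvalues are -5 (algebraic multiplicity 3).

For λ = -5: rank(A + 5I) = 2, rank((A + 5I)^2) = 1, rank((A + 5I)^3) = 0. The eigenspace has dimension 3 - 2 = 1, so there is 1 Jordan block; the rank sequence gives block sizes [3].

Assembling the blocks gives the Jordan form J above.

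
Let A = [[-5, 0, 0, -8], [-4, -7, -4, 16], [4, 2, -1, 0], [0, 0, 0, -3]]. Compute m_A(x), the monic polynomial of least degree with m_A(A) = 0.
m_A(x) = (x + 3)(x + 5)

The characteristic polynomial factors as (x + 3)^2(x + 5)^2. The minimal polynomial is ∏(x - λ)^{k_λ} where k_λ is the size of the largest Jordan block at λ.

For λ = -5: rank(A + 5I) = 2, and the largest Jordan block has size 1 (the smallest k with rank((A + 5I)^k) = rank((A + 5I)^(k+1))).
For λ = -3: rank(A + 3I) = 2, and the largest Jordan block has size 1 (the smallest k with rank((A + 3I)^k) = rank((A + 3I)^(k+1))).

So m_A(x) = (x + 3)(x + 5).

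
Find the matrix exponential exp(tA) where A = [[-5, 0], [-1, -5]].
e^{tA} = [[e^{-5*t}, 0], [-t*e^{-5*t}, e^{-5*t}]]

A has Jordan form J = [[-5, 1], [0, -5]] with A = PJP^{-1}, so e^{tA} = P e^{tJ} P^{-1}.

For a Jordan block J_k(λ), e^{tJ_k(λ)} = e^{λt} · (I + tN + t^2 N^2/2! + ... + t^{k-1} N^{k-1}/(k-1)!) where N is the nilpotent superdiagonal part.

Assembling the blocks and conjugating back gives the entries of e^{tA} as shown above.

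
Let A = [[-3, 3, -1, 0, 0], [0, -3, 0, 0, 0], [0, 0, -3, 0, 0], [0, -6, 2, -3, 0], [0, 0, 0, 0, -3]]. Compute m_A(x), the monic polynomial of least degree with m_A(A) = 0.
m_A(x) = (x + 3)^2

The characteristic polynomial factors as (x + 3)^5. The minimal polynomial is ∏(x - λ)^{k_λ} where k_λ is the size of the largest Jordan block at λ.

For λ = -3: rank(A + 3I) = 1, and the largest Jordan block has size 2 (the smallest k with rank((A + 3I)^k) = rank((A + 3I)^(k+1))).

So m_A(x) = (x + 3)^2.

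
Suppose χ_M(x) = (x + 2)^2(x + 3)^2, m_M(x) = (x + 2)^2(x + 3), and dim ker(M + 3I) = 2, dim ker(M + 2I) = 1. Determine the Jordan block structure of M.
λ = -3: algebraic multiplicity 2 (exponent in χ_M), largest block size 1 (exponent in m_M), 2 blocks (geometric multiplicity). These force block sizes [1, 1].
λ = -2: algebraic multiplicity 2 (exponent in χ_M), largest block size 2 (exponent in m_M), 1 block (geometric multiplicity). This forces block sizes [2].

Jordan blocks: (-3, 1), (-3, 1), (-2, 2)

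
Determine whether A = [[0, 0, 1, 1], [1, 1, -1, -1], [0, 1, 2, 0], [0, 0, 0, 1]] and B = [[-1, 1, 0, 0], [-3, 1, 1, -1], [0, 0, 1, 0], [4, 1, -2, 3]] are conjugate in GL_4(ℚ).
Two matrices over a field are similar if and only if they have the same invariant factors.

Both A and B have characteristic polynomial (x - 1)^4 and minimal polynomial (x - 1)^3. Computing further, both have invariant factors x - 1, (x - 1)^3. Hence A and B are similar.

Yes.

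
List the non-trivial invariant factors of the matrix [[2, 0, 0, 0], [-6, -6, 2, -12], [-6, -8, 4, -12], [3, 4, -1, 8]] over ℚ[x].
x - 2, x - 2, (x - 2)^2

The Jordan structure of A has elementary divisors (x - 2)^2, (x - 2), (x - 2). Arranging the block sizes at each eigenvalue in decreasing order and taking row products gives the invariant factors.

Invariant factors (smallest first, each dividing the next): x - 2, x - 2, (x - 2)^2.

Check: the last factor (x - 2)^2 is the minimal polynomial, and the product (x - 2)^4 is the characteristic polynomial.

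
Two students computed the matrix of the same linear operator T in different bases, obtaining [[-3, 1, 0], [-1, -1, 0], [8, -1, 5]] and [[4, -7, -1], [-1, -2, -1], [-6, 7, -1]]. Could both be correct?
Yes.

Two matrices over a field are similar if and only if they have the same invariant factors.

Both A and B have characteristic polynomial (x - 5)(x + 2)^2 and minimal polynomial (x - 5)(x + 2)^2. Computing further, both have invariant factors (x - 5)(x + 2)^2. Hence A and B are similar.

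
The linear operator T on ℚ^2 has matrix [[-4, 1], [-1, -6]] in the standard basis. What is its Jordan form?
The characteristic polynomial is det(xI - A) = (x + 5)^2, so the eigenvalues are -5 (algebraic multiplicity 2).

For λ = -5: rank(A + 5I) = 1, rank((A + 5I)^2) = 0. The eigenspace has dimension 2 - 1 = 1, so there is 1 Jordan block; the rank sequence gives block sizes [2].

Assembling the blocks gives the Jordan form J above.

J = [[-5, 1], [0, -5]]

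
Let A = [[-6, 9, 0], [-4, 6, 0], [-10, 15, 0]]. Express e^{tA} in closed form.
A has Jordan form J = [[0, 1, 0], [0, 0, 0], [0, 0, 0]] with A = PJP^{-1}, so e^{tA} = P e^{tJ} P^{-1}.

For a Jordan block J_k(λ), e^{tJ_k(λ)} = e^{λt} · (I + tN + t^2 N^2/2! + ... + t^{k-1} N^{k-1}/(k-1)!) where N is the nilpotent superdiagonal part.

Assembling the blocks and conjugating back gives the entries of e^{tA} as shown above.

e^{tA} = [[1 - 6*t, 9*t, 0], [-4*t, 6*t + 1, 0], [-10*t, 15*t, 1]]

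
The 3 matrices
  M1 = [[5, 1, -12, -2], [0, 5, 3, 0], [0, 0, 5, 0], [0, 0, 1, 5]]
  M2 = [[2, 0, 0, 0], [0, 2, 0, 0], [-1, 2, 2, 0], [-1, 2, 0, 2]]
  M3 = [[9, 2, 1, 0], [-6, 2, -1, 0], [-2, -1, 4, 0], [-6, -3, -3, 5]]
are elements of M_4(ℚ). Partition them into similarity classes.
Characteristic polynomials: χ_{M1} = (x - 5)^4, χ_{M2} = (x - 2)^4, χ_{M3} = (x - 5)^4.

{M1, M3}: invariant factors x - 5, (x - 5)^3.

{M2}: invariant factors x - 2, x - 2, (x - 2)^2.

Matrices are similar if and only if their invariant-factor lists agree; the partition into similarity classes is {M1, M3}, {M2}.

2 classes: {M1, M3}, {M2}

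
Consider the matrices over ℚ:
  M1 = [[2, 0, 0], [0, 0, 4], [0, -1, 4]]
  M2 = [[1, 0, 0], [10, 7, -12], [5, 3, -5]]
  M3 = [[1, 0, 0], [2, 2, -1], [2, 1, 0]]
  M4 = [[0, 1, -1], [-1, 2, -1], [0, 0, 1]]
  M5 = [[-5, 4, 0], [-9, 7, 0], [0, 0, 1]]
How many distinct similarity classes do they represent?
2 classes: {M1}, {M2, M3, M4, M5}

Characteristic polynomials: χ_{M1} = (x - 2)^3, χ_{M2} = (x - 1)^3, χ_{M3} = (x - 1)^3, χ_{M4} = (x - 1)^3, χ_{M5} = (x - 1)^3.

{M1}: invariant factors x - 2, (x - 2)^2.

{M2, M3, M4, M5}: invariant factors x - 1, (x - 1)^2.

Matrices are similar if and only if their invariant-factor lists agree; the partition into similarity classes is {M1}, {M2, M3, M4, M5}.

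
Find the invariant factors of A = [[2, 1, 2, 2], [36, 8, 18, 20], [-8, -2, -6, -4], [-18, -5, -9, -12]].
The Jordan structure of A has elementary divisors (x + 2)^2, (x + 2)^2. Arranging the block sizes at each eigenvalue in decreasing order and taking row products gives the invariant factors.

Invariant factors (smallest first, each dividing the next): (x + 2)^2, (x + 2)^2.

Check: the last factor (x + 2)^2 is the minimal polynomial, and the product (x + 2)^4 is the characteristic polynomial.

(x + 2)^2, (x + 2)^2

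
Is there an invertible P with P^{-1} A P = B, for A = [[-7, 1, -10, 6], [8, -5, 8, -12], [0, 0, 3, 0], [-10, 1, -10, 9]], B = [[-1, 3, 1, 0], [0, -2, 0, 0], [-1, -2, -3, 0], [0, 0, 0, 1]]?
trace(A) = 0 but trace(B) = -5. The trace is a similarity invariant, so A and B are not similar.

No.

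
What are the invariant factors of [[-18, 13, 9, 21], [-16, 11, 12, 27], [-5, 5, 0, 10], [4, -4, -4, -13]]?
The Jordan structure of A has elementary divisors (x + 5)^2, (x + 5)^2. Arranging the block sizes at each eigenvalue in decreasing order and taking row products gives the invariant factors.

Invariant factors (smallest first, each dividing the next): (x + 5)^2, (x + 5)^2.

Check: the last factor (x + 5)^2 is the minimal polynomial, and the product (x + 5)^4 is the characteristic polynomial.

(x + 5)^2, (x + 5)^2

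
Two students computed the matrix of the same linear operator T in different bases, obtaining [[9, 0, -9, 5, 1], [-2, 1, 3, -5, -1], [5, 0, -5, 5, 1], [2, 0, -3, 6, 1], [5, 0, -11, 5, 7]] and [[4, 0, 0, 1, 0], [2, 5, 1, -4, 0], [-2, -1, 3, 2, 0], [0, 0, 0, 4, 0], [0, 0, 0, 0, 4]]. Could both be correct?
No.

trace(A) = 18 but trace(B) = 20. The trace is a similarity invariant, so A and B are not similar.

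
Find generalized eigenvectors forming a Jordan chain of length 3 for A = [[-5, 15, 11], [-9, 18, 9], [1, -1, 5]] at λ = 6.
v_1 = [[-2, -2, 1]]^T, v_2 = [[3, 3, -1]]^T, v_3 = [[1, 0, 1]]^T

We seek v_1 ∈ ker((A - 6I)^3) \ ker((A - 6I)^2), then set v_{i+1} = (A - 6I) v_i.

One such chain is v_1 = [[-2, -2, 1]]^T, v_2 = [[3, 3, -1]]^T, v_3 = [[1, 0, 1]]^T. Check: (A - 6I) v_3 = [[0, 0, 0]]^T = 0.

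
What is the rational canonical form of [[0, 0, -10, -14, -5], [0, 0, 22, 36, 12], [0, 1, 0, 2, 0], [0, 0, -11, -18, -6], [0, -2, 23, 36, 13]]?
R = [[0, 0, 0, 0, 0], [0, 0, 0, 0, 0], [0, 1, 0, 0, 0], [0, 0, 1, 0, -6], [0, 0, 0, 1, -5]]

The invariant factors of A (the non-unit diagonal entries of the Smith normal form of xI - A over ℚ[x]) are x, x^2(x + 2)(x + 3), each dividing the next. The characteristic polynomial is their product, x^3(x + 2)(x + 3).

The rational canonical form is the block-diagonal matrix of companion matrices C(f_i):
R = [[0, 0, 0, 0, 0], [0, 0, 0, 0, 0], [0, 1, 0, 0, 0], [0, 0, 1, 0, -6], [0, 0, 0, 1, -5]].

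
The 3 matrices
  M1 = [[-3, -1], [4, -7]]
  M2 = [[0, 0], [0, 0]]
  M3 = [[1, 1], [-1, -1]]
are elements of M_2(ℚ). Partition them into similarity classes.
Characteristic polynomials: χ_{M1} = (x + 5)^2, χ_{M2} = x^2, χ_{M3} = x^2.

{M1}: invariant factors (x + 5)^2.

{M2}: invariant factors x, x.

{M3}: invariant factors x^2.

Matrices are similar if and only if their invariant-factor lists agree; the partition into similarity classes is {M1}, {M2}, {M3}.

3 classes: {M1}, {M2}, {M3}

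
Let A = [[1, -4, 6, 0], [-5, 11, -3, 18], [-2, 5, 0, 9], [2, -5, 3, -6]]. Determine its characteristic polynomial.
χ_A(x) = x^2(x - 3)^2

xI - A = [[x - 1, 4, -6, 0], [5, x - 11, 3, -18], [2, -5, x, -9], [-2, 5, -3, x + 6]].

Expanding det(xI - A) along the first row:
det(xI - A) = + (x - 1)·det([[x - 11, 3, -18], [-5, x, -9], [5, -3, x + 6]]) - (4)·det([[5, 3, -18], [2, x, -9], [-2, -3, x + 6]]) + (-6)·det([[5, x - 11, -18], [2, -5, -9], [-2, 5, x + 6]]) - (0)·det([[5, x - 11, 3], [2, -5, x], [-2, 5, -3]]).

Evaluating gives χ_A(x) = x^4 - 6x^3 + 9x^2 = x^2(x - 3)^2.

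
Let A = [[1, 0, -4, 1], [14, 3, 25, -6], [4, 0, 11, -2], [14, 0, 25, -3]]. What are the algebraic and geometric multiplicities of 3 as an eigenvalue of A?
algebraic multiplicity 4, geometric multiplicity 2

The characteristic polynomial is (x - 3)^4, so the factor x - 3 appears with exponent 4: the algebraic multiplicity is 4.

rank(A - 3I) = 2, so the eigenspace has dimension 4 - 2 = 2: the geometric multiplicity is 2.

Since 2 < 4, A is not diagonalizable.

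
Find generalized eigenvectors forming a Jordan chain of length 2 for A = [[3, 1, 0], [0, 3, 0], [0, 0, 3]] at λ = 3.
v_1 = [[2, 1, 0]]^T, v_2 = [[1, 0, 0]]^T

We seek v_1 ∈ ker((A - 3I)^2) \ ker(A - 3I), then set v_{i+1} = (A - 3I) v_i.

One such chain is v_1 = [[2, 1, 0]]^T, v_2 = [[1, 0, 0]]^T. Check: (A - 3I) v_2 = [[0, 0, 0]]^T = 0.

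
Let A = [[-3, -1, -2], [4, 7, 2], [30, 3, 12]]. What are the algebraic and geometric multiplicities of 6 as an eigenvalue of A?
The characteristic polynomial is (x - 6)(x - 5)^2, so the factor x - 6 appears with exponent 1: the algebraic multiplicity is 1.

rank(A - 6I) = 2, so the eigenspace has dimension 3 - 2 = 1: the geometric multiplicity is 1.

algebraic multiplicity 1, geometric multiplicity 1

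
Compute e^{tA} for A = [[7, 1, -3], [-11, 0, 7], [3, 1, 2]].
A has Jordan form J = [[3, 1, 0], [0, 3, 1], [0, 0, 3]] with A = PJP^{-1}, so e^{tA} = P e^{tJ} P^{-1}.

For a Jordan block J_k(λ), e^{tJ_k(λ)} = e^{λt} · (I + tN + t^2 N^2/2! + ... + t^{k-1} N^{k-1}/(k-1)!) where N is the nilpotent superdiagonal part.

Assembling the blocks and conjugating back gives the entries of e^{tA} as shown above.

e^{tA} = [[(-2*t^2 + 4*t + 1)*e^{3*t}, t*(1 - t)*e^{3*t}, t*(-t - 3)*e^{3*t}], [t*(5*t - 11)*e^{3*t}, (5*t^2 - 6*t + 2)*e^{3*t}/2, t*(5*t + 14)*e^{3*t}/2], [t*(3 - t)*e^{3*t}, t*(2 - t)*e^{3*t}/2, (-t^2/2 - t + 1)*e^{3*t}]]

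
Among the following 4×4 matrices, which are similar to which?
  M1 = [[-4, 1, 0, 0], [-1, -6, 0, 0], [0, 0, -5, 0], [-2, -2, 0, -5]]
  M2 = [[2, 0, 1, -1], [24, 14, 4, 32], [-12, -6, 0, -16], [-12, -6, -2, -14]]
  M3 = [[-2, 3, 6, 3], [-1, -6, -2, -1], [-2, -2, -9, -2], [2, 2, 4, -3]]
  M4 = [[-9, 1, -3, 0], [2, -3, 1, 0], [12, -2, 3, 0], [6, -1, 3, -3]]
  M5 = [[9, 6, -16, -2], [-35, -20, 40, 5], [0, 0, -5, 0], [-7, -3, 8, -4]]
Characteristic polynomials: χ_{M1} = (x + 5)^4, χ_{M2} = (x - 2)^3(x + 4), χ_{M3} = (x + 5)^4, χ_{M4} = (x + 3)^4, χ_{M5} = (x + 5)^4.

{M1, M3, M5}: invariant factors x + 5, x + 5, (x + 5)^2.

{M2}: invariant factors x - 2, (x - 2)^2(x + 4).

{M4}: invariant factors x + 3, (x + 3)^3.

Matrices are similar if and only if their invariant-factor lists agree; the partition into similarity classes is {M1, M3, M5}, {M2}, {M4}.

3 classes: {M1, M3, M5}, {M2}, {M4}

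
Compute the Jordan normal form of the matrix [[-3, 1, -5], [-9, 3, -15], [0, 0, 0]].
The characteristic polynomial is det(xI - A) = x^3, so the eigenvalues are 0 (algebraic multiplicity 3).

For λ = 0: rank(A) = 1, rank(A^2) = 0. The eigenspace has dimension 3 - 1 = 2, so there are 2 Jordan blocks; the rank sequence gives block sizes [2, 1].

Assembling the blocks gives the Jordan form J above.

J = [[0, 1, 0], [0, 0, 0], [0, 0, 0]]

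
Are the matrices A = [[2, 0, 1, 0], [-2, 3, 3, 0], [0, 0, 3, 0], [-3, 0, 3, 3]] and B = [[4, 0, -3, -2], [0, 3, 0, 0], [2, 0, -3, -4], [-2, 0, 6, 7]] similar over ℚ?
No.

Both have characteristic polynomial (x - 3)^3(x - 2), but the minimal polynomial of A is (x - 3)^2(x - 2) while the minimal polynomial of B is (x - 3)(x - 2). The minimal polynomial is a similarity invariant, so A and B are not similar.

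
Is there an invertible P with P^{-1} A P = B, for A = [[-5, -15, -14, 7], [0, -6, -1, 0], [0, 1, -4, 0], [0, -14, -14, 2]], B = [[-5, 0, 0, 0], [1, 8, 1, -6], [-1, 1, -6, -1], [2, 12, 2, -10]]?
Both have characteristic polynomial (x - 2)(x + 5)^3, but the minimal polynomial of A is (x - 2)(x + 5)^3 while the minimal polynomial of B is (x - 2)(x + 5)^2. The minimal polynomial is a similarity invariant, so A and B are not similar.

No.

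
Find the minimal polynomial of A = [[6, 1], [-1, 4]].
m_A(x) = (x - 5)^2

The characteristic polynomial factors as (x - 5)^2. The minimal polynomial is ∏(x - λ)^{k_λ} where k_λ is the size of the largest Jordan block at λ.

For λ = 5: rank(A - 5I) = 1, and the largest Jordan block has size 2 (the smallest k with rank((A - 5I)^k) = rank((A - 5I)^(k+1))).

So m_A(x) = (x - 5)^2.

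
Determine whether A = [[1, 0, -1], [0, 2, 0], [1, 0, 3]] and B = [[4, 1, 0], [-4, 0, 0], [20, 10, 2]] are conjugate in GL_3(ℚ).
Yes.

Two matrices over a field are similar if and only if they have the same invariant factors.

Both A and B have characteristic polynomial (x - 2)^3 and minimal polynomial (x - 2)^2. Computing further, both have invariant factors x - 2, (x - 2)^2. Hence A and B are similar.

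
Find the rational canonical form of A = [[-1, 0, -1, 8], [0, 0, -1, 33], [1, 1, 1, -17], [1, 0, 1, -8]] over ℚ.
R = [[0, 0, 0, 0], [1, 0, 0, 24], [0, 1, 0, -10], [0, 0, 1, -8]]

The invariant factors of A (the non-unit diagonal entries of the Smith normal form of xI - A over ℚ[x]) are x(x + 4)(x^2 + 4x - 6), each dividing the next. The characteristic polynomial is their product, x(x + 4)(x^2 + 4x - 6).

The rational canonical form is the block-diagonal matrix of companion matrices C(f_i):
R = [[0, 0, 0, 0], [1, 0, 0, 24], [0, 1, 0, -10], [0, 0, 1, -8]].

Note the characteristic polynomial does not split into linear factors over ℚ, so A has no Jordan form over ℚ; the rational canonical form exists over any field.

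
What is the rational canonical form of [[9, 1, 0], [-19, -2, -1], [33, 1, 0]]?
The invariant factors of A (the non-unit diagonal entries of the Smith normal form of xI - A over ℚ[x]) are (x - 6)(x^2 - x - 4), each dividing the next. The characteristic polynomial is their product, (x - 6)(x^2 - x - 4).

The rational canonical form is the block-diagonal matrix of companion matrices C(f_i):
R = [[0, 0, -24], [1, 0, -2], [0, 1, 7]].

Note the characteristic polynomial does not split into linear factors over ℚ, so A has no Jordan form over ℚ; the rational canonical form exists over any field.

R = [[0, 0, -24], [1, 0, -2], [0, 1, 7]]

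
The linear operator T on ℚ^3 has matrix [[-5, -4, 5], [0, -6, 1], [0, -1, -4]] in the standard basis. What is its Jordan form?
The characteristic polynomial is det(xI - A) = (x + 5)^3, so the eigenvalues are -5 (algebraic multiplicity 3).

For λ = -5: rank(A + 5I) = 2, rank((A + 5I)^2) = 1, rank((A + 5I)^3) = 0. The eigenspace has dimension 3 - 2 = 1, so there is 1 Jordan block; the rank sequence gives block sizes [3].

Assembling the blocks gives the Jordan form J above.

J = [[-5, 1, 0], [0, -5, 1], [0, 0, -5]]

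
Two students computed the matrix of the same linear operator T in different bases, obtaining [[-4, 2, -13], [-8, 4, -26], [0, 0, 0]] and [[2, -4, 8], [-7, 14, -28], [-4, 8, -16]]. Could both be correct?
Two matrices over a field are similar if and only if they have the same invariant factors.

Both A and B have characteristic polynomial x^3 and minimal polynomial x^2. Computing further, both have invariant factors x, x^2. Hence A and B are similar.

Yes.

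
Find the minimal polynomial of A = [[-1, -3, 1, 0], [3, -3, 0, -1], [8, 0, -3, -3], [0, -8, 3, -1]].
The characteristic polynomial factors as (x + 2)^4. The minimal polynomial is ∏(x - λ)^{k_λ} where k_λ is the size of the largest Jordan block at λ.

For λ = -2: rank(A + 2I) = 2, and the largest Jordan block has size 2 (the smallest k with rank((A + 2I)^k) = rank((A + 2I)^(k+1))).

So m_A(x) = (x + 2)^2.

m_A(x) = (x + 2)^2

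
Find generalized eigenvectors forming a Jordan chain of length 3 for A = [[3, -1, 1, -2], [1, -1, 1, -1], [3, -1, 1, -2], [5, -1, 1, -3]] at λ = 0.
We seek v_1 ∈ ker(A^3) \ ker(A^2), then set v_{i+1} = A v_i.

One such chain is v_1 = [[0, 0, 1, 0]]^T, v_2 = [[1, 1, 1, 1]]^T, v_3 = [[1, 0, 1, 2]]^T. Check: A v_3 = [[0, 0, 0, 0]]^T = 0.

v_1 = [[0, 0, 1, 0]]^T, v_2 = [[1, 1, 1, 1]]^T, v_3 = [[1, 0, 1, 2]]^T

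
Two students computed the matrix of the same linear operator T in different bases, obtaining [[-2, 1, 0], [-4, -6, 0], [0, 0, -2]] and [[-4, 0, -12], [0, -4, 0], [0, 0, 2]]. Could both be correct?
No.

trace(A) = -10 but trace(B) = -6. The trace is a similarity invariant, so A and B are not similar.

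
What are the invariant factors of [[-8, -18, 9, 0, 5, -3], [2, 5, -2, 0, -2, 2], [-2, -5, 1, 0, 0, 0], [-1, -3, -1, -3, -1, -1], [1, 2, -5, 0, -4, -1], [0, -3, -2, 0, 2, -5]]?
x + 3, x + 3, (x + 1)^2(x + 3)^2

The Jordan structure of A has elementary divisors (x + 3)^2, (x + 3), (x + 3), (x + 1)^2. Arranging the block sizes at each eigenvalue in decreasing order and taking row products gives the invariant factors.

Invariant factors (smallest first, each dividing the next): x + 3, x + 3, (x + 1)^2(x + 3)^2.

Check: the last factor (x + 1)^2(x + 3)^2 is the minimal polynomial, and the product (x + 1)^2(x + 3)^4 is the characteristic polynomial.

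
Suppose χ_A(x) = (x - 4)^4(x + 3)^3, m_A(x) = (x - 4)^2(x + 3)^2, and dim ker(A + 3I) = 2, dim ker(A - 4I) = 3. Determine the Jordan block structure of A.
Jordan blocks: (-3, 2), (-3, 1), (4, 2), (4, 1), (4, 1)

λ = -3: algebraic multiplicity 3 (exponent in χ_A), largest block size 2 (exponent in m_A), 2 blocks (geometric multiplicity). These force block sizes [2, 1].
λ = 4: algebraic multiplicity 4 (exponent in χ_A), largest block size 2 (exponent in m_A), 3 blocks (geometric multiplicity). These force block sizes [2, 1, 1].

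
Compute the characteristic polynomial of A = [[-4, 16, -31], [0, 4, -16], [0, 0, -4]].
xI - A = [[x + 4, -16, 31], [0, x - 4, 16], [0, 0, x + 4]].

Expanding det(xI - A) along the first row:
det(xI - A) = + (x + 4)·det([[x - 4, 16], [0, x + 4]]) - (-16)·det([[0, 16], [0, x + 4]]) + (31)·det([[0, x - 4], [0, 0]]).

Evaluating gives χ_A(x) = x^3 + 4x^2 - 16x - 64 = (x - 4)(x + 4)^2.

χ_A(x) = (x - 4)(x + 4)^2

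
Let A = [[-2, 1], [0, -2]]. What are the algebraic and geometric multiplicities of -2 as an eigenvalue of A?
The characteristic polynomial is (x + 2)^2, so the factor x + 2 appears with exponent 2: the algebraic multiplicity is 2.

rank(A + 2I) = 1, so the eigenspace has dimension 2 - 1 = 1: the geometric multiplicity is 1.

Since 1 < 2, A is not diagonalizable.

algebraic multiplicity 2, geometric multiplicity 1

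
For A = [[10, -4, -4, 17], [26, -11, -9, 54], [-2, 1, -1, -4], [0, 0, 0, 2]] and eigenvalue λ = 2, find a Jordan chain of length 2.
We seek v_1 ∈ ker((A - 2I)^2) \ ker(A - 2I), then set v_{i+1} = (A - 2I) v_i.

One such chain is v_1 = [[-2, 0, 0, 1]]^T, v_2 = [[1, 2, 0, 0]]^T. Check: (A - 2I) v_2 = [[0, 0, 0, 0]]^T = 0.

v_1 = [[-2, 0, 0, 1]]^T, v_2 = [[1, 2, 0, 0]]^T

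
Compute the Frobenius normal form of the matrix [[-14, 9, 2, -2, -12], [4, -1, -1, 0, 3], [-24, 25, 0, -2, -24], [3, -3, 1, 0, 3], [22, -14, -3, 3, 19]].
The invariant factors of A (the non-unit diagonal entries of the Smith normal form of xI - A over ℚ[x]) are (x - 2)(x^2 - x - 3)^2, each dividing the next. The characteristic polynomial is their product, (x - 2)(x^2 - x - 3)^2.

The rational canonical form is the block-diagonal matrix of companion matrices C(f_i):
R = [[0, 0, 0, 0, 18], [1, 0, 0, 0, 3], [0, 1, 0, 0, -16], [0, 0, 1, 0, 1], [0, 0, 0, 1, 4]].

Note the characteristic polynomial does not split into linear factors over ℚ, so A has no Jordan form over ℚ; the rational canonical form exists over any field.

R = [[0, 0, 0, 0, 18], [1, 0, 0, 0, 3], [0, 1, 0, 0, -16], [0, 0, 1, 0, 1], [0, 0, 0, 1, 4]]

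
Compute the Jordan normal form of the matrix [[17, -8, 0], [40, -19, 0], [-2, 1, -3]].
The characteristic polynomial is det(xI - A) = (x - 1)(x + 3)^2, so the eigenvalues are -3 (algebraic multiplicity 2), 1 (algebraic multiplicity 1).

For λ = -3: rank(A + 3I) = 2, rank((A + 3I)^2) = 1. The eigenspace has dimension 3 - 2 = 1, so there is 1 Jordan block; the rank sequence gives block sizes [2].

For λ = 1: algebraic multiplicity 1 gives one 1×1 block.

Assembling the blocks gives the Jordan form J above.

J = [[-3, 1, 0], [0, -3, 0], [0, 0, 1]]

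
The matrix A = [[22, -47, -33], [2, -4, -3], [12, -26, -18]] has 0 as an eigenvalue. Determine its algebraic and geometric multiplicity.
algebraic multiplicity 3, geometric multiplicity 1

The characteristic polynomial is x^3, so the factor x appears with exponent 3: the algebraic multiplicity is 3.

rank(A) = 2, so the eigenspace has dimension 3 - 2 = 1: the geometric multiplicity is 1.

Since 1 < 3, A is not diagonalizable.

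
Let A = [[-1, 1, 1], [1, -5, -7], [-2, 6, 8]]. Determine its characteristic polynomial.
χ_A(x) = x^2(x - 2)

xI - A = [[x + 1, -1, -1], [-1, x + 5, 7], [2, -6, x - 8]].

Expanding det(xI - A) along the first row:
det(xI - A) = + (x + 1)·det([[x + 5, 7], [-6, x - 8]]) - (-1)·det([[-1, 7], [2, x - 8]]) + (-1)·det([[-1, x + 5], [2, -6]]).

Evaluating gives χ_A(x) = x^3 - 2x^2 = x^2(x - 2).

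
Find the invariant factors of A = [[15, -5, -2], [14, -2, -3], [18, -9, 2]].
(x - 5)^3

The Jordan structure of A has elementary divisors (x - 5)^3. Arranging the block sizes at each eigenvalue in decreasing order and taking row products gives the invariant factors.

Invariant factors (smallest first, each dividing the next): (x - 5)^3.

Check: the last factor (x - 5)^3 is the minimal polynomial, and the product (x - 5)^3 is the characteristic polynomial.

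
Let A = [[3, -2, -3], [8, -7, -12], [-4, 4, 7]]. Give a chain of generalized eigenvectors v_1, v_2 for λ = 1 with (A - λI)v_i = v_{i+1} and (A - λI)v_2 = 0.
v_1 = [[0, -5, 3]]^T, v_2 = [[1, 4, -2]]^T

We seek v_1 ∈ ker((A - I)^2) \ ker(A - I), then set v_{i+1} = (A - I) v_i.

One such chain is v_1 = [[0, -5, 3]]^T, v_2 = [[1, 4, -2]]^T. Check: (A - I) v_2 = [[0, 0, 0]]^T = 0.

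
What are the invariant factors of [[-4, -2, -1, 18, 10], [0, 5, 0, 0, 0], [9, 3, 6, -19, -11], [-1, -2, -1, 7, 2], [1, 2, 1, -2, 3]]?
x - 5, (x - 5)^3(x + 3)

The Jordan structure of A has elementary divisors (x + 3), (x - 5)^3, (x - 5). Arranging the block sizes at each eigenvalue in decreasing order and taking row products gives the invariant factors.

Invariant factors (smallest first, each dividing the next): x - 5, (x - 5)^3(x + 3).

Check: the last factor (x - 5)^3(x + 3) is the minimal polynomial, and the product (x - 5)^4(x + 3) is the characteristic polynomial.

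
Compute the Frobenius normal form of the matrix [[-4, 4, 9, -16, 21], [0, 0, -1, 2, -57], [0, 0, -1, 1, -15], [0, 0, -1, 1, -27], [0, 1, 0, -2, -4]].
R = [[-4, 0, 0, 0, 0], [0, 0, 0, 0, -12], [0, 1, 0, 0, -15], [0, 0, 1, 0, -3], [0, 0, 0, 1, -4]]

The invariant factors of A (the non-unit diagonal entries of the Smith normal form of xI - A over ℚ[x]) are x + 4, (x + 4)(x^3 + 3x + 3), each dividing the next. The characteristic polynomial is their product, (x + 4)^2(x^3 + 3x + 3).

The rational canonical form is the block-diagonal matrix of companion matrices C(f_i):
R = [[-4, 0, 0, 0, 0], [0, 0, 0, 0, -12], [0, 1, 0, 0, -15], [0, 0, 1, 0, -3], [0, 0, 0, 1, -4]].

Note the characteristic polynomial does not split into linear factors over ℚ, so A has no Jordan form over ℚ; the rational canonical form exists over any field.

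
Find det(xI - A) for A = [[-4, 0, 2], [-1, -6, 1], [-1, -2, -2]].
xI - A = [[x + 4, 0, -2], [1, x + 6, -1], [1, 2, x + 2]].

Expanding det(xI - A) along the first row:
det(xI - A) = + (x + 4)·det([[x + 6, -1], [2, x + 2]]) - (0)·det([[1, -1], [1, x + 2]]) + (-2)·det([[1, x + 6], [1, 2]]).

Evaluating gives χ_A(x) = x^3 + 12x^2 + 48x + 64 = (x + 4)^3.

χ_A(x) = (x + 4)^3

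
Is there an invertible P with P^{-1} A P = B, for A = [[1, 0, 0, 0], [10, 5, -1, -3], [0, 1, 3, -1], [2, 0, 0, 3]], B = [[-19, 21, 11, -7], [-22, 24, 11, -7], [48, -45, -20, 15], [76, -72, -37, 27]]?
Yes.

Two matrices over a field are similar if and only if they have the same invariant factors.

Both A and B have characteristic polynomial (x - 4)^2(x - 3)(x - 1) and minimal polynomial (x - 4)^2(x - 3)(x - 1). Computing further, both have invariant factors (x - 4)^2(x - 3)(x - 1). Hence A and B are similar.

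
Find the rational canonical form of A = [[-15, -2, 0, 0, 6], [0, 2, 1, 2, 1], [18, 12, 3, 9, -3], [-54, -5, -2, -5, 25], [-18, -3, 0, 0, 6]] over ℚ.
The invariant factors of A (the non-unit diagonal entries of the Smith normal form of xI - A over ℚ[x]) are x + 3, (x - 3)(x + 3)^3, each dividing the next. The characteristic polynomial is their product, (x - 3)(x + 3)^4.

The rational canonical form is the block-diagonal matrix of companion matrices C(f_i):
R = [[-3, 0, 0, 0, 0], [0, 0, 0, 0, 81], [0, 1, 0, 0, 54], [0, 0, 1, 0, 0], [0, 0, 0, 1, -6]].

R = [[-3, 0, 0, 0, 0], [0, 0, 0, 0, 81], [0, 1, 0, 0, 54], [0, 0, 1, 0, 0], [0, 0, 0, 1, -6]]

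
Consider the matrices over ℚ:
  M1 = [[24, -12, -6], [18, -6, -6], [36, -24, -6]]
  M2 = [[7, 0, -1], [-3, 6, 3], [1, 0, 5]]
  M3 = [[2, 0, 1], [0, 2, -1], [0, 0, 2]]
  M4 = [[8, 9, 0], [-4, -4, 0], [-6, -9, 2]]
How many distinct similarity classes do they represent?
Characteristic polynomials: χ_{M1} = x(x - 6)^2, χ_{M2} = (x - 6)^3, χ_{M3} = (x - 2)^3, χ_{M4} = (x - 2)^3.

{M1}: invariant factors x - 6, x(x - 6).

{M2}: invariant factors x - 6, (x - 6)^2.

{M3, M4}: invariant factors x - 2, (x - 2)^2.

Matrices are similar if and only if their invariant-factor lists agree; the partition into similarity classes is {M1}, {M2}, {M3, M4}.

3 classes: {M1}, {M2}, {M3, M4}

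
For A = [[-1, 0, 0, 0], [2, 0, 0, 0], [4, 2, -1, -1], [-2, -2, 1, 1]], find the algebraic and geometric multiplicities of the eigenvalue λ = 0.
algebraic multiplicity 3, geometric multiplicity 2

The characteristic polynomial is x^3(x + 1), so the factor x appears with exponent 3: the algebraic multiplicity is 3.

rank(A) = 2, so the eigenspace has dimension 4 - 2 = 2: the geometric multiplicity is 2.

Since 2 < 3, A is not diagonalizable.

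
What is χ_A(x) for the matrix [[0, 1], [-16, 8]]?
χ_A(x) = (x - 4)^2

xI - A = [[x, -1], [16, x - 8]].

Expanding det(xI - A) along the first row:
det(xI - A) = + (x)·det([[x - 8]]) - (-1)·det([[16]]).

Evaluating gives χ_A(x) = x^2 - 8x + 16 = (x - 4)^2.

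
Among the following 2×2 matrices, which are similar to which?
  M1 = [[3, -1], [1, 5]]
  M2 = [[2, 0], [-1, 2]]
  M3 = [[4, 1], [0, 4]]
Characteristic polynomials: χ_{M1} = (x - 4)^2, χ_{M2} = (x - 2)^2, χ_{M3} = (x - 4)^2.

{M1, M3}: invariant factors (x - 4)^2.

{M2}: invariant factors (x - 2)^2.

Matrices are similar if and only if their invariant-factor lists agree; the partition into similarity classes is {M1, M3}, {M2}.

2 classes: {M1, M3}, {M2}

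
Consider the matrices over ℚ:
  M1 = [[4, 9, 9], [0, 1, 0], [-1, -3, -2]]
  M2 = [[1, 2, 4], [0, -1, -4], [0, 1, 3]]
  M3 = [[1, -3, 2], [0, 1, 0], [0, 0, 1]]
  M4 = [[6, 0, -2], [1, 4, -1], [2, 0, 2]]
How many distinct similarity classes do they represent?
2 classes: {M1, M2, M3}, {M4}

Characteristic polynomials: χ_{M1} = (x - 1)^3, χ_{M2} = (x - 1)^3, χ_{M3} = (x - 1)^3, χ_{M4} = (x - 4)^3.

{M1, M2, M3}: invariant factors x - 1, (x - 1)^2.

{M4}: invariant factors x - 4, (x - 4)^2.

Matrices are similar if and only if their invariant-factor lists agree; the partition into similarity classes is {M1, M2, M3}, {M4}.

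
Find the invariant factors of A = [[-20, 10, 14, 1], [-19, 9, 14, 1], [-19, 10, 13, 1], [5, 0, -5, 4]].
x + 1, (x - 4)^2(x + 1)

The Jordan structure of A has elementary divisors (x + 1), (x + 1), (x - 4)^2. Arranging the block sizes at each eigenvalue in decreasing order and taking row products gives the invariant factors.

Invariant factors (smallest first, each dividing the next): x + 1, (x - 4)^2(x + 1).

Check: the last factor (x - 4)^2(x + 1) is the minimal polynomial, and the product (x - 4)^2(x + 1)^2 is the characteristic polynomial.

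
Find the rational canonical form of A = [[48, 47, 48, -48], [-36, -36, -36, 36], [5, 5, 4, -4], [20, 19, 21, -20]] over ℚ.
R = [[0, 0, 0, -36], [1, 0, 0, 24], [0, 1, 0, 8], [0, 0, 1, -4]]

The invariant factors of A (the non-unit diagonal entries of the Smith normal form of xI - A over ℚ[x]) are (x^2 + 2x - 6)^2, each dividing the next. The characteristic polynomial is their product, (x^2 + 2x - 6)^2.

The rational canonical form is the block-diagonal matrix of companion matrices C(f_i):
R = [[0, 0, 0, -36], [1, 0, 0, 24], [0, 1, 0, 8], [0, 0, 1, -4]].

Note the characteristic polynomial does not split into linear factors over ℚ, so A has no Jordan form over ℚ; the rational canonical form exists over any field.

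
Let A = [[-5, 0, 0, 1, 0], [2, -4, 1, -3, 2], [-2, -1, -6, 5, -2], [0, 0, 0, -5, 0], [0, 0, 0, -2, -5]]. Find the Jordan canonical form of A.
J = [[-5, 1, 0, 0, 0], [0, -5, 0, 0, 0], [0, 0, -5, 1, 0], [0, 0, 0, -5, 0], [0, 0, 0, 0, -5]]

The characteristic polynomial is det(xI - A) = (x + 5)^5, so the eigenvalues are -5 (algebraic multiplicity 5).

For λ = -5: rank(A + 5I) = 2, rank((A + 5I)^2) = 0. The eigenspace has dimension 5 - 2 = 3, so there are 3 Jordan blocks; the rank sequence gives block sizes [2, 2, 1].

Assembling the blocks gives the Jordan form J above.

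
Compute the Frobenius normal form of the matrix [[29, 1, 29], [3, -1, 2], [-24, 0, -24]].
The invariant factors of A (the non-unit diagonal entries of the Smith normal form of xI - A over ℚ[x]) are (x - 6)(x^2 + 2x + 4), each dividing the next. The characteristic polynomial is their product, (x - 6)(x^2 + 2x + 4).

The rational canonical form is the block-diagonal matrix of companion matrices C(f_i):
R = [[0, 0, 24], [1, 0, 8], [0, 1, 4]].

Note the characteristic polynomial does not split into linear factors over ℚ, so A has no Jordan form over ℚ; the rational canonical form exists over any field.

R = [[0, 0, 24], [1, 0, 8], [0, 1, 4]]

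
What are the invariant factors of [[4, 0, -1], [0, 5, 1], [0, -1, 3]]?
The Jordan structure of A has elementary divisors (x - 4)^3. Arranging the block sizes at each eigenvalue in decreasing order and taking row products gives the invariant factors.

Invariant factors (smallest first, each dividing the next): (x - 4)^3.

Check: the last factor (x - 4)^3 is the minimal polynomial, and the product (x - 4)^3 is the characteristic polynomial.

(x - 4)^3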